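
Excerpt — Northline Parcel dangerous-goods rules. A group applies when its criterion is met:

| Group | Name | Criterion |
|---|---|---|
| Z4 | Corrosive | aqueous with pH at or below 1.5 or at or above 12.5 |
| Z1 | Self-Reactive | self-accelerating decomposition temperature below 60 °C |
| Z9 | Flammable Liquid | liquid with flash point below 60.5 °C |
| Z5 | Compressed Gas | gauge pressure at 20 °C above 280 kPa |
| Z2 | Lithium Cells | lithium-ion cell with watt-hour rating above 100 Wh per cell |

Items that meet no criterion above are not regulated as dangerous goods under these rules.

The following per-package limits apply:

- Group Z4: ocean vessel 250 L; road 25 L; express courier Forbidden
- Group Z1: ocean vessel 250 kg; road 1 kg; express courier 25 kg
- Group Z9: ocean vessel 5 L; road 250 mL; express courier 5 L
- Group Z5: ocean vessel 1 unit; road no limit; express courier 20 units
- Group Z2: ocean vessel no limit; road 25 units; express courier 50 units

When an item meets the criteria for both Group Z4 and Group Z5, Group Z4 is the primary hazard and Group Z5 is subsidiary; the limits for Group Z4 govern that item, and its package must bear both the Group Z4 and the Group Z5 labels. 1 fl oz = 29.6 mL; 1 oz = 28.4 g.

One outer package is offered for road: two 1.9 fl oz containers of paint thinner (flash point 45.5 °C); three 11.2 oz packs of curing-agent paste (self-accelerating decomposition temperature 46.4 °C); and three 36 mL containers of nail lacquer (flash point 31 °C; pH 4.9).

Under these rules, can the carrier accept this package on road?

Yes

Paint thinner: flash point 45.5 °C < 60.5 °C → Group Z9 (Flammable Liquid).
Curing-agent paste: self-accelerating decomposition temperature 46.4 °C < 60 °C → Group Z1 (Self-Reactive).
With flash point 31 °C (< 60.5 °C), the nail lacquer falls in Group Z9.
Group Z1 quantity: three 11.2 oz packs = 954.24 g.
954.24 g ≤ 1 kg (road limit, Group Z1) — within limit.
Total Group Z9: (two 1.9 fl oz containers = 112.48 mL) + (three 36 mL containers = 108 mL) = 220.48 mL.
That is within the Group Z9 road limit of 250 mL.
Every hazard group is within its road limit and no segregation rule is violated.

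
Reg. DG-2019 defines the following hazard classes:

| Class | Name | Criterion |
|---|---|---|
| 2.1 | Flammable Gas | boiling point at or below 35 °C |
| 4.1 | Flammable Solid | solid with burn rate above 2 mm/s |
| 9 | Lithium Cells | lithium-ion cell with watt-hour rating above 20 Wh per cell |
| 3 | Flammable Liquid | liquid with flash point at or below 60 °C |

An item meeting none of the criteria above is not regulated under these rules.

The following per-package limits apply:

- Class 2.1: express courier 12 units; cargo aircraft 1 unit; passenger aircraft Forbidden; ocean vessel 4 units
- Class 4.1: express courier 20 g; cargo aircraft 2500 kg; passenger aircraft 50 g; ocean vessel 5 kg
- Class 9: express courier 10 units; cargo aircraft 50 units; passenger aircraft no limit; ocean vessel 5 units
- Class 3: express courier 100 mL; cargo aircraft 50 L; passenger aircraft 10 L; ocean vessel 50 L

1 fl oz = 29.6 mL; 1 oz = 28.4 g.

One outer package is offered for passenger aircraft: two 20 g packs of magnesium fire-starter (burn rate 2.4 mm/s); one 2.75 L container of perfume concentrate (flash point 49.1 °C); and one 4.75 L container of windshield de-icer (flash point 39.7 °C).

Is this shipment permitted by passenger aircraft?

Burn rate 2.4 mm/s meets the Class 4.1 criterion (Flammable Solid), so the magnesium fire-starter is Class 4.1.
The perfume concentrate has flash point 49.1 °C, which is ≤ 60 °C, so it is Class 3 (Flammable Liquid).
Windshield de-icer: flash point 39.7 °C ≤ 60 °C → Class 3 (Flammable Liquid).
Class 3 net quantity: 2.75 L + 4.75 L = 7.5 L.
That is within the Class 3 passenger aircraft limit of 10 L.
Class 4.1 quantity: two 20 g packs = 40 g.
That is within the Class 4.1 passenger aircraft limit of 50 g.
Every hazard class is within its passenger aircraft limit and no segregation rule is violated.

Yes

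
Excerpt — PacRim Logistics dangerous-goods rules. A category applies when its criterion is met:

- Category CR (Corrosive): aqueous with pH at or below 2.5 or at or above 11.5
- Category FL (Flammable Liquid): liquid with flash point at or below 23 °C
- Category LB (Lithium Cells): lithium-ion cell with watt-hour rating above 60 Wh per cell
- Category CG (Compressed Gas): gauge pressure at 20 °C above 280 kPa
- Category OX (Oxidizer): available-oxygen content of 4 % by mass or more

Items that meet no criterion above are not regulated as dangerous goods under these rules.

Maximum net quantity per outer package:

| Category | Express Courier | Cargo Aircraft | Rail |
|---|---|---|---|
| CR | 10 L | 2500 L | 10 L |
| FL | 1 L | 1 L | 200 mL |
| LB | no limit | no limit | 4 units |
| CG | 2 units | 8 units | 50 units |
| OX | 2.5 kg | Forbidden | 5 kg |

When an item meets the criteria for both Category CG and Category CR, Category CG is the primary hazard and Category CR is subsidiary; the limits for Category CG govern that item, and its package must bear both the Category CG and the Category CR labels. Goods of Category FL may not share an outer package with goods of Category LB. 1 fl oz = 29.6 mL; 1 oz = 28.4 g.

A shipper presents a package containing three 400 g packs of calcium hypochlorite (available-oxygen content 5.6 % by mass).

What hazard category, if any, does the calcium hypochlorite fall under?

Category OX

With available-oxygen content 5.6 % by mass (≥ 4 % by mass), the calcium hypochlorite falls in Category OX.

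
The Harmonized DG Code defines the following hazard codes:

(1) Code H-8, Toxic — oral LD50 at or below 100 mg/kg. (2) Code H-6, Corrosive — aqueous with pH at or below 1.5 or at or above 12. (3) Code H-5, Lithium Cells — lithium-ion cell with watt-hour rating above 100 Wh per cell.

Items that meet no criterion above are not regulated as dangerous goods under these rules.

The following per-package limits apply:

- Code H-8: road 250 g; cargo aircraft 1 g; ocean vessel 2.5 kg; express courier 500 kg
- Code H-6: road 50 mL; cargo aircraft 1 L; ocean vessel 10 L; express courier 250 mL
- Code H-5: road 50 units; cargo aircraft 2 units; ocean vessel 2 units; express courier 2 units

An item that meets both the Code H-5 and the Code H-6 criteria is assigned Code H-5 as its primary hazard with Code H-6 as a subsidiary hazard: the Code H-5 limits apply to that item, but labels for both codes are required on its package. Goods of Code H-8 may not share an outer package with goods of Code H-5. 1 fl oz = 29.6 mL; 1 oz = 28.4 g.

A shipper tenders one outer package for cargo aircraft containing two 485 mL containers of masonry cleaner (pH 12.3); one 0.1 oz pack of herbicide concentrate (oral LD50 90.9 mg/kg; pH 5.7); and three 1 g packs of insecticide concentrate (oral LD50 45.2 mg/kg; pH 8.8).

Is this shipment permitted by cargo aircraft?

No

pH 12.3 meets the Code H-6 criterion (Corrosive), so the masonry cleaner is Code H-6.
The herbicide concentrate has oral LD50 90.9 mg/kg, which is ≤ 100 mg/kg, so it is Code H-8 (Toxic).
Oral LD50 45.2 mg/kg meets the Code H-8 criterion (Toxic), so the insecticide concentrate is Code H-8.
Total Code H-8: (one 0.1 oz pack = 2.84 g) + (three 1 g packs = 3 g) = 5.84 g.
5.84 g exceeds the cargo aircraft limit of 1 g for Code H-8.
Code H-6 quantity: two 485 mL containers = 970 mL.
970 mL is within the cargo aircraft limit of 1 L for Code H-6.
The segregation rule (Code H-8 with Code H-5) does not apply to Code H-8 with Code H-6.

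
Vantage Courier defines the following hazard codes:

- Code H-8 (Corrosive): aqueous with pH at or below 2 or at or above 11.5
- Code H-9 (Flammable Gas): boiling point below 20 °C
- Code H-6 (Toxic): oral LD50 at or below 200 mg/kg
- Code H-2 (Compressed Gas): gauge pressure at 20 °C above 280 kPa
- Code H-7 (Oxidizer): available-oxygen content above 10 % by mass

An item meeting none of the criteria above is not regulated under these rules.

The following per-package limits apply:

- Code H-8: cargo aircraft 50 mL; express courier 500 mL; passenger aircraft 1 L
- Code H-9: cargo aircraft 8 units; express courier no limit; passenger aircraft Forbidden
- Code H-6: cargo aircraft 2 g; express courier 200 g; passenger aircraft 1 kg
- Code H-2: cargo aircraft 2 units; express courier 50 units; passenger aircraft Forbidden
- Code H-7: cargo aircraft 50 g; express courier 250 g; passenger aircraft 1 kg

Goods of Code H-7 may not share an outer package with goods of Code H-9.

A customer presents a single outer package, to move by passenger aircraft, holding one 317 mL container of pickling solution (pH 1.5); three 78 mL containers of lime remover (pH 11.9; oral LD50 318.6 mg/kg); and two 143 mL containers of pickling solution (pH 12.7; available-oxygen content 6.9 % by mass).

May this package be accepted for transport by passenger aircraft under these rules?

pH 1.5 meets the Code H-8 criterion (Corrosive), so the pickling solution is Code H-8.
The lime remover has pH 11.9, which is ≥ 11.5, so it is Code H-8 (Corrosive).
The pickling solution has pH 12.7, which is ≥ 11.5, so it is Code H-8 (Corrosive).
Code H-8 net quantity: 317 mL + (three 78 mL containers = 234 mL) + (two 143 mL containers = 286 mL) = 837 mL.
837 mL ≤ 1 L (passenger aircraft limit, Code H-8) — within limit.

Yes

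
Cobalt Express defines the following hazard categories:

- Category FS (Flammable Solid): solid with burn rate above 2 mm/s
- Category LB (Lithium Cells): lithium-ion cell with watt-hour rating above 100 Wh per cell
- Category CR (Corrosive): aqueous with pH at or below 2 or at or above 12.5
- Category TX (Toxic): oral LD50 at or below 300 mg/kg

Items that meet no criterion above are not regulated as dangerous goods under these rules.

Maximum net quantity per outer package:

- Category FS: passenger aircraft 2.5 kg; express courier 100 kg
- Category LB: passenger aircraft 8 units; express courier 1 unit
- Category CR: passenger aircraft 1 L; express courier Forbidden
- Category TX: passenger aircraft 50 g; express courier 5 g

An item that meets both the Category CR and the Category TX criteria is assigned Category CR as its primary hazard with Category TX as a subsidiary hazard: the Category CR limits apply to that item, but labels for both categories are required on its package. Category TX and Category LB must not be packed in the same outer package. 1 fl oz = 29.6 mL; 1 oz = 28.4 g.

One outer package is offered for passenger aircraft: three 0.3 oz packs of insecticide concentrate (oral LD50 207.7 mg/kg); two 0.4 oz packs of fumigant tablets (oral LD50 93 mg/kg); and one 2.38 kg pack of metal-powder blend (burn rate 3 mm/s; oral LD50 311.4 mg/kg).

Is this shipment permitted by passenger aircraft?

Yes

The insecticide concentrate has oral LD50 207.7 mg/kg, which is ≤ 300 mg/kg, so it is Category TX (Toxic).
Oral LD50 93 mg/kg meets the Category TX criterion (Toxic), so the fumigant tablets are Category TX.
With burn rate 3 mm/s (> 2 mm/s), the metal-powder blend falls in Category FS.
Total Category TX: (three 0.3 oz packs = 25.56 g) + (two 0.4 oz packs = 22.72 g) = 48.28 g.
48.28 g is within the passenger aircraft limit of 50 g for Category TX.
Category FS quantity: 2.38 kg.
2.38 kg is within the passenger aircraft limit of 2.5 kg for Category FS.
The segregation rule (Category TX with Category LB) does not apply to Category TX with Category FS.
Every hazard category is within its passenger aircraft limit and no segregation rule is violated.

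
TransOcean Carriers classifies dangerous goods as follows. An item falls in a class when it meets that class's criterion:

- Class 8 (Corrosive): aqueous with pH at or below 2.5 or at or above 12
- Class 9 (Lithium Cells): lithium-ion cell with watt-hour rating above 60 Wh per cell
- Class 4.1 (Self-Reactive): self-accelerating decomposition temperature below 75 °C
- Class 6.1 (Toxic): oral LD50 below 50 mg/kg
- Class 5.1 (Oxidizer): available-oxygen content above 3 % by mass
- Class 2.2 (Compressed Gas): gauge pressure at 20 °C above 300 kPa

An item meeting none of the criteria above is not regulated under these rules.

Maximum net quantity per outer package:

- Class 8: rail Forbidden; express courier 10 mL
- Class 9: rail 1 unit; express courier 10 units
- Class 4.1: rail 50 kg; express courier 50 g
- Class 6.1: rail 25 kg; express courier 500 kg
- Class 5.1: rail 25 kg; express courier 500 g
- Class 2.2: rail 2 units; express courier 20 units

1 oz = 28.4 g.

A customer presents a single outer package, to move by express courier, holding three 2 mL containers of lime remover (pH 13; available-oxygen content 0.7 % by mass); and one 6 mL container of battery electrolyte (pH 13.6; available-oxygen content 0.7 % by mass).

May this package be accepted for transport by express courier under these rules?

No

pH 13 meets the Class 8 criterion (Corrosive), so the lime remover is Class 8.
With pH 13.6 (≥ 12), the battery electrolyte falls in Class 8.
Total Class 8: (three 2 mL containers = 6 mL) + 6 mL = 12 mL.
12 mL exceeds the express courier limit of 10 mL for Class 8.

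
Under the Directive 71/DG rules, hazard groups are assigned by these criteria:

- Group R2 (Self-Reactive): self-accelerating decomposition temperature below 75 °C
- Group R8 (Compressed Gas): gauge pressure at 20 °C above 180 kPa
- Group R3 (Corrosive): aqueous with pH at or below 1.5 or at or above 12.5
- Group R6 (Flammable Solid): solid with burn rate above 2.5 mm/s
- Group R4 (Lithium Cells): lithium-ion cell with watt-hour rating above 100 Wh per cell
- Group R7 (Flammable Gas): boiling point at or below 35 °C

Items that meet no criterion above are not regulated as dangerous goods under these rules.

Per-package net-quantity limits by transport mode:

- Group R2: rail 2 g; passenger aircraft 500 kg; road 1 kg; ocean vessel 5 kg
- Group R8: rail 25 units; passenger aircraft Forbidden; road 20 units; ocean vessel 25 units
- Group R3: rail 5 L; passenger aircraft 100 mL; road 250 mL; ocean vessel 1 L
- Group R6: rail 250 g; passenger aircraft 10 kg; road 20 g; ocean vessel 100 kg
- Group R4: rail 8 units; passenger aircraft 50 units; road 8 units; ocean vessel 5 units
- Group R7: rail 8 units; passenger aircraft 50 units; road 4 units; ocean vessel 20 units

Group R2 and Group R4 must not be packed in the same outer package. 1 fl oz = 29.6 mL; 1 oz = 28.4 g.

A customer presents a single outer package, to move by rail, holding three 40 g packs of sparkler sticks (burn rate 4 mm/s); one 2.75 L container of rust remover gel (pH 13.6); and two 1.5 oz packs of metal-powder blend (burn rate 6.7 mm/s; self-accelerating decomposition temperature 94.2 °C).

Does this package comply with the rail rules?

Yes

Sparkler sticks: burn rate 4 mm/s > 2.5 mm/s → Group R6 (Flammable Solid).
Rust remover gel: pH 13.6 ≥ 12.5 → Group R3 (Corrosive).
Metal-powder blend: burn rate 6.7 mm/s > 2.5 mm/s → Group R6 (Flammable Solid).
Group R3 quantity: 2.75 L.
2.75 L ≤ 5 L (rail limit, Group R3) — within limit.
Group R6 net quantity: (three 40 g packs = 120 g) + (two 1.5 oz packs = 85.2 g) = 205.2 g.
That is within the Group R6 rail limit of 250 g.
The segregation rule (Group R2 with Group R4) does not apply to Group R3 with Group R6.
Every hazard group is within its rail limit and no segregation rule is violated.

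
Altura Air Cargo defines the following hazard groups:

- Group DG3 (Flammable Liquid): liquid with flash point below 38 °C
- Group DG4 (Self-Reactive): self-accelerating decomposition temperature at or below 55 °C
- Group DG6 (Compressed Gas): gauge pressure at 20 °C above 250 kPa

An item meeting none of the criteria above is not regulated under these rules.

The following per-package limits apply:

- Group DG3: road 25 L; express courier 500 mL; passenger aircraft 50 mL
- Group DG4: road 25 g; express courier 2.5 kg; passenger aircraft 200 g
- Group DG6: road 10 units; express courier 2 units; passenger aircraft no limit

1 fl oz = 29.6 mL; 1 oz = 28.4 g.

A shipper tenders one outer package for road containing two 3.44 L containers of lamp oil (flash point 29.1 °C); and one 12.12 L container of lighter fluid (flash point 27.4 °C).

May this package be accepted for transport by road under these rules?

Yes

Flash point 29.1 °C meets the Group DG3 criterion (Flammable Liquid), so the lamp oil is Group DG3.
Lighter fluid: flash point 27.4 °C < 38 °C → Group DG3 (Flammable Liquid).
Total Group DG3: (two 3.44 L containers = 6.88 L) + 12.12 L = 19 L.
19 L ≤ 25 L (road limit, Group DG3) — within limit.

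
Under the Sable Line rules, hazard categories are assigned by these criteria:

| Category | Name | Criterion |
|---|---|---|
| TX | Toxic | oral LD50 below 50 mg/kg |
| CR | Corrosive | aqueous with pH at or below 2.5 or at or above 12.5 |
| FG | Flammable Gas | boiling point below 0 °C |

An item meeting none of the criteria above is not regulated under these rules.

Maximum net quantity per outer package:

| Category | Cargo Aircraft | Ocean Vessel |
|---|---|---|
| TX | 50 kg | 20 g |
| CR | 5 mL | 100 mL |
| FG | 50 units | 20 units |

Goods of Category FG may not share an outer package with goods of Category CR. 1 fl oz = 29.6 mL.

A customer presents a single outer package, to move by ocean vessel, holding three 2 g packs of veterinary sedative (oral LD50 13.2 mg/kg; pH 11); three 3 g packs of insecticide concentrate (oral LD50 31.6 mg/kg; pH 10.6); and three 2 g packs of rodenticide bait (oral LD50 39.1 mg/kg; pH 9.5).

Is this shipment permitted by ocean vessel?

Oral LD50 13.2 mg/kg meets the Category TX criterion (Toxic), so the veterinary sedative is Category TX.
The insecticide concentrate has oral LD50 31.6 mg/kg, which is < 50 mg/kg, so it is Category TX (Toxic).
With oral LD50 39.1 mg/kg (< 50 mg/kg), the rodenticide bait falls in Category TX.
Total Category TX: (three 2 g packs = 6 g) + (three 3 g packs = 9 g) + (three 2 g packs = 6 g) = 21 g.
21 g exceeds the ocean vessel limit of 20 g for Category TX.

No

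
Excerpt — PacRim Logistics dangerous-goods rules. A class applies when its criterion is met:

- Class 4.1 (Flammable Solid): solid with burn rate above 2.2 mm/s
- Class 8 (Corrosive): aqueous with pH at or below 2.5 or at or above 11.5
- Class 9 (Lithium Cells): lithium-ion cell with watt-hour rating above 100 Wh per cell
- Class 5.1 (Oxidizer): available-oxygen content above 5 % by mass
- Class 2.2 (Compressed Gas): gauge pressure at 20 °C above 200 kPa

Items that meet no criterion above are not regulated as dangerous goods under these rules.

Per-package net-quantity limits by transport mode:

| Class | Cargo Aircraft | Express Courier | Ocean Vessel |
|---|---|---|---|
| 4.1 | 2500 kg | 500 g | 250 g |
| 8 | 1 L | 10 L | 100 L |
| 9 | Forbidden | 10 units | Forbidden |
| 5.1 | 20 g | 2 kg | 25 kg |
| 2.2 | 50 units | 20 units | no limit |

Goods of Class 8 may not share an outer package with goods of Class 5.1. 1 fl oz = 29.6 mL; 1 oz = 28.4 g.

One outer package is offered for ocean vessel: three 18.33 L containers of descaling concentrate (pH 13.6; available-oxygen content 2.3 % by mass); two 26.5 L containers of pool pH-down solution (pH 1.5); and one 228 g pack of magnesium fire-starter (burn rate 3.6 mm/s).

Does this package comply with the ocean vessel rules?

Descaling concentrate: pH 13.6 ≥ 11.5 → Class 8 (Corrosive).
pH 1.5 meets the Class 8 criterion (Corrosive), so the pool pH-down solution is Class 8.
Burn rate 3.6 mm/s meets the Class 4.1 criterion (Flammable Solid), so the magnesium fire-starter is Class 4.1.
Class 8 net quantity: (three 18.33 L containers = 54.99 L) + (two 26.5 L containers = 53 L) = 107.99 L.
107.99 L > 100 L (ocean vessel limit, Class 8) — over the limit.
Class 4.1 quantity: 228 g.
228 g ≤ 250 g (ocean vessel limit, Class 4.1) — within limit.
The segregation rule (Class 8 with Class 5.1) does not apply to Class 8 with Class 4.1.

No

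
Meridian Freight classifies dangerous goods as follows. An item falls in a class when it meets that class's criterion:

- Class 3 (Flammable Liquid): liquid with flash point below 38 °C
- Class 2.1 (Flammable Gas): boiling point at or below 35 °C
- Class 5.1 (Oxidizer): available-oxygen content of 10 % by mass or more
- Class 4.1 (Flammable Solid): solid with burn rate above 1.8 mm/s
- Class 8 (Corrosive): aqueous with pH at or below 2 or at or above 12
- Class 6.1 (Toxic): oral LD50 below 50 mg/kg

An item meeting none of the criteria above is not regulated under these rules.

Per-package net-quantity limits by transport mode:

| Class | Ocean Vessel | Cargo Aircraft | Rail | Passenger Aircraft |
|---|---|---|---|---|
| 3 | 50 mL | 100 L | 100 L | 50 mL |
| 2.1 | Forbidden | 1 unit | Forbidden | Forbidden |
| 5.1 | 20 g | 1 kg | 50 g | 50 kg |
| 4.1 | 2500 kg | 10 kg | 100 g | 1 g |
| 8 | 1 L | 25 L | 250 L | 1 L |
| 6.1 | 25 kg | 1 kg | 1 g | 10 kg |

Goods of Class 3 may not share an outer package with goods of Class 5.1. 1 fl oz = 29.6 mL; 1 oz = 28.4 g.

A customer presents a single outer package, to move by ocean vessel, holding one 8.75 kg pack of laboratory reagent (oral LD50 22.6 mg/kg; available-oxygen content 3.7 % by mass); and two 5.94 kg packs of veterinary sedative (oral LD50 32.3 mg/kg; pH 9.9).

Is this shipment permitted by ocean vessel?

Laboratory reagent: oral LD50 22.6 mg/kg < 50 mg/kg → Class 6.1 (Toxic).
The veterinary sedative has oral LD50 32.3 mg/kg, which is < 50 mg/kg, so it is Class 6.1 (Toxic).
Total Class 6.1: 8.75 kg + (two 5.94 kg packs = 11.88 kg) = 20.63 kg.
20.63 kg is within the ocean vessel limit of 25 kg for Class 6.1.

Yes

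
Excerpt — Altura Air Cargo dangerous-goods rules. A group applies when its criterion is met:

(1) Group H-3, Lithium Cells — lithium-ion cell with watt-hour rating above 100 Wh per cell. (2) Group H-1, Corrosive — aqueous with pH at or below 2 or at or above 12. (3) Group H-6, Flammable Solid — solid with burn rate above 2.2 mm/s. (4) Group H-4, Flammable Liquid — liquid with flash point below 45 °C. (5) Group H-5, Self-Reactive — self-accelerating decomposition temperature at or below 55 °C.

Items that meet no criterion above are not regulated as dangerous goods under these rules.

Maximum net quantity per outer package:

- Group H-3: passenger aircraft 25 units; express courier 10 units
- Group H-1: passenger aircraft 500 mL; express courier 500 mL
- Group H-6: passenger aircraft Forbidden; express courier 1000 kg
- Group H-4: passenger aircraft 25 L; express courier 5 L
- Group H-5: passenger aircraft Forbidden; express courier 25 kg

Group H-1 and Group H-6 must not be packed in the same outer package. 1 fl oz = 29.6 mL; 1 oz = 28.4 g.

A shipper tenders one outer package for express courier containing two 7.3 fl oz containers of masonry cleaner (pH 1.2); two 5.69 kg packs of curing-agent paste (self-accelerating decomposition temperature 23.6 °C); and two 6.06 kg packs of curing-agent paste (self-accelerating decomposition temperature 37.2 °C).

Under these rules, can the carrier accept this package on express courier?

Masonry cleaner: pH 1.2 ≤ 2 → Group H-1 (Corrosive).
The curing-agent paste has self-accelerating decomposition temperature 23.6 °C, which is ≤ 55 °C, so it is Group H-5 (Self-Reactive).
Self-accelerating decomposition temperature 37.2 °C meets the Group H-5 criterion (Self-Reactive), so the curing-agent paste is Group H-5.
Group H-1 quantity: two 7.3 fl oz containers = 432.16 mL.
That is within the Group H-1 express courier limit of 500 mL.
Group H-5 net quantity: (two 5.69 kg packs = 11.38 kg) + (two 6.06 kg packs = 12.12 kg) = 23.5 kg.
23.5 kg is within the express courier limit of 25 kg for Group H-5.
The segregation rule (Group H-1 with Group H-6) does not apply to Group H-1 with Group H-5.
Every hazard group is within its express courier limit and no segregation rule is violated.

Yes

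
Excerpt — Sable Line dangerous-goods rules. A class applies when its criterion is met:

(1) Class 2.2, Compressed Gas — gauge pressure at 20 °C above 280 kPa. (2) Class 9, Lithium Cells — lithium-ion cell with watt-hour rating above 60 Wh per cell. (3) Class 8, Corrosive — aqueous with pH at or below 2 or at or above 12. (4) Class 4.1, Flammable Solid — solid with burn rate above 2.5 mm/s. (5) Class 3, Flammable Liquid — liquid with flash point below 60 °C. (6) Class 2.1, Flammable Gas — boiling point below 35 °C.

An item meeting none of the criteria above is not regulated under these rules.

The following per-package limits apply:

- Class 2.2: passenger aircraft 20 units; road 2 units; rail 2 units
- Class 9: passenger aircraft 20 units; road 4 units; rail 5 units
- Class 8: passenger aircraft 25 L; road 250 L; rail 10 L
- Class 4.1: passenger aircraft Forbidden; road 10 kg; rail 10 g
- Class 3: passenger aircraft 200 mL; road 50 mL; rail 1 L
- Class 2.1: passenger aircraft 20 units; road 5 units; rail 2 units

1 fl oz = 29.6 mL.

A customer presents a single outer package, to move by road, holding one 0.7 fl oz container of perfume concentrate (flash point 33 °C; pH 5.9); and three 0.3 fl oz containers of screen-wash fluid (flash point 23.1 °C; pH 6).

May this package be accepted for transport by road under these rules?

Yes

Perfume concentrate: flash point 33 °C < 60 °C → Class 3 (Flammable Liquid).
The screen-wash fluid has flash point 23.1 °C, which is < 60 °C, so it is Class 3 (Flammable Liquid).
Total Class 3: (one 0.7 fl oz container = 20.72 mL) + (three 0.3 fl oz containers = 26.64 mL) = 47.36 mL.
That is within the Class 3 road limit of 50 mL.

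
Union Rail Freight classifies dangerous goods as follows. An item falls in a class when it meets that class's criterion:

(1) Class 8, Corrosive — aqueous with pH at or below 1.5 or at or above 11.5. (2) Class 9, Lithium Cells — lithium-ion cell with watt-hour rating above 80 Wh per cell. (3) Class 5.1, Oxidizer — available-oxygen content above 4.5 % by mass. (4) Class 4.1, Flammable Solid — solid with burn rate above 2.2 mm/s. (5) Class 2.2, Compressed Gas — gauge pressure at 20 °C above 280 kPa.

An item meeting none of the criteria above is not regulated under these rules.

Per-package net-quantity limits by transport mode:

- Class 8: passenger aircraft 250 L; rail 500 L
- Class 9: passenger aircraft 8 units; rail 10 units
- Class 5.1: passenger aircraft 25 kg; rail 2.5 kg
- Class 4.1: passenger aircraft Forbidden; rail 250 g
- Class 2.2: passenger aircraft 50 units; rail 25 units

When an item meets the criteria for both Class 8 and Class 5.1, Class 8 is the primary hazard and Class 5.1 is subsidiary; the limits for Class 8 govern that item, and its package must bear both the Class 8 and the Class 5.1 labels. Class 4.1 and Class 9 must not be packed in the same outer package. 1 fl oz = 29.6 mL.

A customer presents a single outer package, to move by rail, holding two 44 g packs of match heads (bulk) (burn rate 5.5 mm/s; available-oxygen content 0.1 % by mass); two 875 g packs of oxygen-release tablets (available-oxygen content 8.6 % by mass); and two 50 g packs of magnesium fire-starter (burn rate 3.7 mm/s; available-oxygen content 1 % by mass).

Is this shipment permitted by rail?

Yes

Burn rate 5.5 mm/s meets the Class 4.1 criterion (Flammable Solid), so the match heads (bulk) are Class 4.1.
Oxygen-release tablets: available-oxygen content 8.6 % by mass > 4.5 % by mass → Class 5.1 (Oxidizer).
The magnesium fire-starter has burn rate 3.7 mm/s, which is > 2.2 mm/s, so it is Class 4.1 (Flammable Solid).
Total Class 4.1: (two 44 g packs = 88 g) + (two 50 g packs = 100 g) = 188 g.
That is within the Class 4.1 rail limit of 250 g.
Class 5.1 quantity: two 875 g packs = 1.75 kg.
That is within the Class 5.1 rail limit of 2.5 kg.
The segregation rule (Class 4.1 with Class 9) does not apply to Class 4.1 with Class 5.1.
Every hazard class is within its rail limit and no segregation rule is violated.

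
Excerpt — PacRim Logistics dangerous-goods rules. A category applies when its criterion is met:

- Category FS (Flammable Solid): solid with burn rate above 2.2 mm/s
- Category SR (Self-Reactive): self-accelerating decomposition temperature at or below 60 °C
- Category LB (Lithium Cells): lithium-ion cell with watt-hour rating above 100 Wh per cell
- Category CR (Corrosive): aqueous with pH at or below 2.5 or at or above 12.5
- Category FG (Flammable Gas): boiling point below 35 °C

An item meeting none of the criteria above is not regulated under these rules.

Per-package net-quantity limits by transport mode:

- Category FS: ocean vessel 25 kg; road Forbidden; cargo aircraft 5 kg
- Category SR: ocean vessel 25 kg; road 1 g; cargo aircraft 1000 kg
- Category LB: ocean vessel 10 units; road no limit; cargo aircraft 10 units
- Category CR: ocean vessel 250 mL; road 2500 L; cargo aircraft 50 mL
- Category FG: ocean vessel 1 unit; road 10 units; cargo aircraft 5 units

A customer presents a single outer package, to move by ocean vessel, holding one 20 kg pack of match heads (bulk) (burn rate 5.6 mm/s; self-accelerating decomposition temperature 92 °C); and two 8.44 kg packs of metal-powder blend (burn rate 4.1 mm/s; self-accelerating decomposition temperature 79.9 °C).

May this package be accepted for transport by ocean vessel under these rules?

The match heads (bulk) have burn rate 5.6 mm/s, which is > 2.2 mm/s, so they are Category FS (Flammable Solid).
Burn rate 4.1 mm/s meets the Category FS criterion (Flammable Solid), so the metal-powder blend is Category FS.
Total Category FS: 20 kg + (two 8.44 kg packs = 16.88 kg) = 36.88 kg.
36.88 kg > 25 kg (ocean vessel limit, Category FS) — over the limit.

No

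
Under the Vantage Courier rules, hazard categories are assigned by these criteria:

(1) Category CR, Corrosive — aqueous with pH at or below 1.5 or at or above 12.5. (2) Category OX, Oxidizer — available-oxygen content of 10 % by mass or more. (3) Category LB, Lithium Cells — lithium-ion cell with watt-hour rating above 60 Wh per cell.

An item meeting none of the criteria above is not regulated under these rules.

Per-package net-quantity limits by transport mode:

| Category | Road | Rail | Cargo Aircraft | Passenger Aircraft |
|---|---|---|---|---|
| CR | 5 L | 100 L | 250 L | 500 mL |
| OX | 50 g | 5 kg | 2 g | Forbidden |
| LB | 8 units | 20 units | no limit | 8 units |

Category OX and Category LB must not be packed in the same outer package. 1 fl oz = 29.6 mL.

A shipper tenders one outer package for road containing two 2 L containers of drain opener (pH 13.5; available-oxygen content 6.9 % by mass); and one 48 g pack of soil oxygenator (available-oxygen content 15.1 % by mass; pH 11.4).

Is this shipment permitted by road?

With pH 13.5 (≥ 12.5), the drain opener falls in Category CR.
Available-oxygen content 15.1 % by mass meets the Category OX criterion (Oxidizer), so the soil oxygenator is Category OX.
Category OX quantity: 48 g.
48 g ≤ 50 g (road limit, Category OX) — within limit.
Category CR quantity: two 2 L containers = 4 L.
That is within the Category CR road limit of 5 L.
The segregation rule (Category OX with Category LB) does not apply to Category OX with Category CR.
Every hazard category is within its road limit and no segregation rule is violated.

Yes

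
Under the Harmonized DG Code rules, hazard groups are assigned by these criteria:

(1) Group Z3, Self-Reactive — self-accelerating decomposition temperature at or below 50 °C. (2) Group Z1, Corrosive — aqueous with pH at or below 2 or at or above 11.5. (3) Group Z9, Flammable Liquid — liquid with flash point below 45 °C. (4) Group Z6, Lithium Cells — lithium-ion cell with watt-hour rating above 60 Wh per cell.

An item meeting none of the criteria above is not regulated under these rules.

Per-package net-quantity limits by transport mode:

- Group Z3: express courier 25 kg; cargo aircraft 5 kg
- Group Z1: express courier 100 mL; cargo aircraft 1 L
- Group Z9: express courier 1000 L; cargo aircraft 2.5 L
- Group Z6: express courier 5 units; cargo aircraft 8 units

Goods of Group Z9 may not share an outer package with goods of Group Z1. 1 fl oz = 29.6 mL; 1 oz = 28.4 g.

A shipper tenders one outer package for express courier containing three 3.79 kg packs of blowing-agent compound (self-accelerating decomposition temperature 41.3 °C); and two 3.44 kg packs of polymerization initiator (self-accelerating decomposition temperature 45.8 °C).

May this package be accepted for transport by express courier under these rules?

Self-accelerating decomposition temperature 41.3 °C meets the Group Z3 criterion (Self-Reactive), so the blowing-agent compound is Group Z3.
Polymerization initiator: self-accelerating decomposition temperature 45.8 °C ≤ 50 °C → Group Z3 (Self-Reactive).
Total Group Z3: (three 3.79 kg packs = 11.37 kg) + (two 3.44 kg packs = 6.88 kg) = 18.25 kg.
18.25 kg is within the express courier limit of 25 kg for Group Z3.

Yes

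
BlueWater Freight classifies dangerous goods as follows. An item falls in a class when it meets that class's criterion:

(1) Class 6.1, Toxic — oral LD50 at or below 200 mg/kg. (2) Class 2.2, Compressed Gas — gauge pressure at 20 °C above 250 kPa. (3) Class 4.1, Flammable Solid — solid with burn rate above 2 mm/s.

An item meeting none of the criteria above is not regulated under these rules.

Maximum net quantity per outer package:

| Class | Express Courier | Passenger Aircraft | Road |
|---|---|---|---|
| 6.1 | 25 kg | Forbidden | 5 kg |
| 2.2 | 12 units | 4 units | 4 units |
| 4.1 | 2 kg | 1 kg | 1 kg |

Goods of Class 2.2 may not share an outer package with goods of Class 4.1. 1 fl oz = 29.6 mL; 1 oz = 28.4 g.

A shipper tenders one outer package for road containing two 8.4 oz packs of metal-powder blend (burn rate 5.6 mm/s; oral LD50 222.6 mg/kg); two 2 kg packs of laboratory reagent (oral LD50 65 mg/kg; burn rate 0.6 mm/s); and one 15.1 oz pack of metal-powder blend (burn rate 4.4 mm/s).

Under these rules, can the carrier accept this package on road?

Yes

With burn rate 5.6 mm/s (> 2 mm/s), the metal-powder blend falls in Class 4.1.
The laboratory reagent has oral LD50 65 mg/kg, which is ≤ 200 mg/kg, so it is Class 6.1 (Toxic).
With burn rate 4.4 mm/s (> 2 mm/s), the metal-powder blend falls in Class 4.1.
Class 6.1 quantity: two 2 kg packs = 4 kg.
4 kg ≤ 5 kg (road limit, Class 6.1) — within limit.
Total Class 4.1: (two 8.4 oz packs = 477.12 g) + (one 15.1 oz pack = 428.84 g) = 905.96 g.
905.96 g ≤ 1 kg (road limit, Class 4.1) — within limit.
The segregation rule (Class 2.2 with Class 4.1) does not apply to Class 6.1 with Class 4.1.
Every hazard class is within its road limit and no segregation rule is violated.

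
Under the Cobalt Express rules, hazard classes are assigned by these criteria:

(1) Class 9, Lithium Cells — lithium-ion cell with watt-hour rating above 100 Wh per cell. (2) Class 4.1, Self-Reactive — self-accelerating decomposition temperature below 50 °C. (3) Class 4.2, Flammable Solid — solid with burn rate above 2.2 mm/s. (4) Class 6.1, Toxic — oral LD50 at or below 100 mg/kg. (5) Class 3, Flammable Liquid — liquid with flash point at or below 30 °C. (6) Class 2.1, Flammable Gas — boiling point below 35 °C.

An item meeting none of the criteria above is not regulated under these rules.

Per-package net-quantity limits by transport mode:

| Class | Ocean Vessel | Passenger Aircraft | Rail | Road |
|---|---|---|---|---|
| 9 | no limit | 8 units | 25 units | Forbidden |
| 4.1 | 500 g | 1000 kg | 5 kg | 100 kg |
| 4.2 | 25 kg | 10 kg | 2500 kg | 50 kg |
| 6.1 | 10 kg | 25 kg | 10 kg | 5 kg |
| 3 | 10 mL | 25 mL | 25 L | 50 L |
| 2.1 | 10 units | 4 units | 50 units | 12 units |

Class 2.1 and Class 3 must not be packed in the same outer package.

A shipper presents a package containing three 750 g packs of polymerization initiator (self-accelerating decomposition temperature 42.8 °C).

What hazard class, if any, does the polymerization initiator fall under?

Class 4.1

The polymerization initiator has self-accelerating decomposition temperature 42.8 °C, which is < 50 °C, so it is Class 4.1 (Self-Reactive).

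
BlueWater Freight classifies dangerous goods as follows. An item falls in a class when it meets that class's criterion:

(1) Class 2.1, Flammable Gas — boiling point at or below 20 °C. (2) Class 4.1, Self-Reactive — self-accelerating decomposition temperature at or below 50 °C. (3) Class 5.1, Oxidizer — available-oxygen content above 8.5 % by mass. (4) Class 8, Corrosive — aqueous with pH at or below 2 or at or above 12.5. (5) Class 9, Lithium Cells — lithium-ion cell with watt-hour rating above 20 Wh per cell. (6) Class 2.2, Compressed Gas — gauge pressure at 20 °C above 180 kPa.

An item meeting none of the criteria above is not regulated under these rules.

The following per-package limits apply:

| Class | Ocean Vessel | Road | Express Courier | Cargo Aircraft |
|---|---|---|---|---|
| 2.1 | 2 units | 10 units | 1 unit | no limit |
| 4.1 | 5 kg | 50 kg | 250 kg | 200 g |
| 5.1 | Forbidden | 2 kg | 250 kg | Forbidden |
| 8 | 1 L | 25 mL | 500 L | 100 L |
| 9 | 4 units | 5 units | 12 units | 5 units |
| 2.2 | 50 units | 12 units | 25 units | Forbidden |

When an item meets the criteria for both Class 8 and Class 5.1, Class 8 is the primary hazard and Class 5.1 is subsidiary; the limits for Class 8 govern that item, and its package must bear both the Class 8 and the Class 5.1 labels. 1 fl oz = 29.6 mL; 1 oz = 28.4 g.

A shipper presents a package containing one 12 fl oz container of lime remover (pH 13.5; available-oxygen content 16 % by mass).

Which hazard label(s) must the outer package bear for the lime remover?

With pH 13.5 (≥ 12.5), the lime remover falls in Class 8.
Lime remover: available-oxygen content 16 % by mass > 8.5 % by mass → Class 5.1 (Oxidizer).
By the precedence rule Class 8 is primary and Class 5.1 is subsidiary, and that rule requires both labels on the package.

Class 5.1 and 8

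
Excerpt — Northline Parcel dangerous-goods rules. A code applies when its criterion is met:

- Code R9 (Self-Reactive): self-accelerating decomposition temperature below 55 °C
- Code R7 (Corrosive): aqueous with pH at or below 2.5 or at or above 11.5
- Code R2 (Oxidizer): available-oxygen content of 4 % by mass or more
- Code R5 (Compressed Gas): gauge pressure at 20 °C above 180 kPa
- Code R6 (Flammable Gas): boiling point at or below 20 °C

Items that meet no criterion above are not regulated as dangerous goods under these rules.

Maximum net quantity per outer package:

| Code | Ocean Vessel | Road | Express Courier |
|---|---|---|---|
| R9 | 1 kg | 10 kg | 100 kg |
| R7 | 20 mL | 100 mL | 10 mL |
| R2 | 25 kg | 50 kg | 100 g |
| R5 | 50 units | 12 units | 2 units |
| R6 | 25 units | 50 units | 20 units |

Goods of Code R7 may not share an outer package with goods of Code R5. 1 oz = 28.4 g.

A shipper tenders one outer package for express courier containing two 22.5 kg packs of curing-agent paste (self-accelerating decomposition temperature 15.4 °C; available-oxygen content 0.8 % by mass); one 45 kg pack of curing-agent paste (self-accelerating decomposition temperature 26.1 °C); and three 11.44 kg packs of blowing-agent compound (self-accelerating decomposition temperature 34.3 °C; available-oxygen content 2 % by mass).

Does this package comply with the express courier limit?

The curing-agent paste has self-accelerating decomposition temperature 15.4 °C, which is < 55 °C, so it is Code R9 (Self-Reactive).
Curing-agent paste: self-accelerating decomposition temperature 26.1 °C < 55 °C → Code R9 (Self-Reactive).
Blowing-agent compound: self-accelerating decomposition temperature 34.3 °C < 55 °C → Code R9 (Self-Reactive).
Code R9 net quantity: (two 22.5 kg packs = 45 kg) + 45 kg + (three 11.44 kg packs = 34.32 kg) = 124.32 kg.
124.32 kg > 100 kg (express courier limit, Code R9) — over the limit.

No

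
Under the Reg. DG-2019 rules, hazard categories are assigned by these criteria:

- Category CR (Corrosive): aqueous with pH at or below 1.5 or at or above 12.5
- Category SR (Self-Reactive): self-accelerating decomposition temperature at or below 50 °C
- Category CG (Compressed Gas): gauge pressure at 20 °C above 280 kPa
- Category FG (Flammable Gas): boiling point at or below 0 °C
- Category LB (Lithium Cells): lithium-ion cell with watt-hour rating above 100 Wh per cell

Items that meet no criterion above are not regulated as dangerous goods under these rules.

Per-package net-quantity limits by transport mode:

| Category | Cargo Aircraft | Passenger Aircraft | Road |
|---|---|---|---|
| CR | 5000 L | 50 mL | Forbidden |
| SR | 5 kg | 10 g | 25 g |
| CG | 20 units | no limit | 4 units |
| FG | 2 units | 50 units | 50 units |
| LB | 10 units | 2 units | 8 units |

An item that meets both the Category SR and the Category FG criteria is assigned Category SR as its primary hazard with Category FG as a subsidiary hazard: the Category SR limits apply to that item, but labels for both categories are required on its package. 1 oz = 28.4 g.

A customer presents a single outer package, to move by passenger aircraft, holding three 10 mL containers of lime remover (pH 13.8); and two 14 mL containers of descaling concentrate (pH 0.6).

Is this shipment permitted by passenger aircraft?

No

Lime remover: pH 13.8 ≥ 12.5 → Category CR (Corrosive).
With pH 0.6 (≤ 1.5), the descaling concentrate falls in Category CR.
Total Category CR: (three 10 mL containers = 30 mL) + (two 14 mL containers = 28 mL) = 58 mL.
58 mL exceeds the passenger aircraft limit of 50 mL for Category CR.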